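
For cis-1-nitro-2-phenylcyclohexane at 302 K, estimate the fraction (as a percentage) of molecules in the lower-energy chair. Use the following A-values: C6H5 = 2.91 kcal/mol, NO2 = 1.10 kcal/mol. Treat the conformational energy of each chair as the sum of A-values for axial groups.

C1 and C2 have opposite parity, so for the cis isomer the two substituents are one axial and one equatorial in each chair.
Chair I (phenyl axial, nitro equatorial): E = 2.91 kcal/mol; chair II (phenyl equatorial, nitro axial): E = 1.10 kcal/mol.
ΔG = 1.81 kcal/mol between the two chairs.
K = exp(ΔG/RT) with R = 1.987×10⁻³ kcal mol⁻¹ K⁻¹ and T = 302 K gives K ≈ 20.4.
Fraction in the lower-energy chair = K/(K+1) = 95.3%.

95.3%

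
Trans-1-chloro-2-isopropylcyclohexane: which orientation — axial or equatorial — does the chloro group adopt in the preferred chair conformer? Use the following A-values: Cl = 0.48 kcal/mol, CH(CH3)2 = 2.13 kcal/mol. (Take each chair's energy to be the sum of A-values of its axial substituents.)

equatorial

C1 and C2 have opposite parity, so for the trans isomer the two substituents are e,e in one chair and a,a in the other.
Chair I (chloro axial, isopropyl axial): E = 2.61 kcal/mol.
Chair II (chloro equatorial, isopropyl equatorial): E = 0.00 kcal/mol.
Chair II is the more stable (lower-energy) conformer, and in that chair the chloro group is equatorial.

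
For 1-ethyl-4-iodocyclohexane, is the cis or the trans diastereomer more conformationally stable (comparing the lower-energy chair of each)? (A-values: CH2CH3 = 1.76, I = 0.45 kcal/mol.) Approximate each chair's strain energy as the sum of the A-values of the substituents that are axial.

At 1,4 positions (parity opposite): cis → (a,e or e,a); trans → (e,e or a,a).
Best chair for cis: E = 0.45 kcal/mol; best chair for trans: E = 0.00 kcal/mol.
The trans isomer is lower by 0.45 kcal/mol.

trans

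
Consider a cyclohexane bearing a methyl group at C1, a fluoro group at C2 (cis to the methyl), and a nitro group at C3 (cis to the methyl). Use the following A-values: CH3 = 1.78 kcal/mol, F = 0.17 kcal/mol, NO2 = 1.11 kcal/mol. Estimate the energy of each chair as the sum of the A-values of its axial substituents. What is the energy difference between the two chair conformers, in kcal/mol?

2.72 kcal/mol

Chair I (methyl axial, fluoro equatorial, nitro axial): E = 2.89 kcal/mol.
Chair II (methyl equatorial, fluoro axial, nitro equatorial): E = 0.17 kcal/mol.
ΔE = 2.89 − 0.17 = 2.72 kcal/mol; chair II is more stable.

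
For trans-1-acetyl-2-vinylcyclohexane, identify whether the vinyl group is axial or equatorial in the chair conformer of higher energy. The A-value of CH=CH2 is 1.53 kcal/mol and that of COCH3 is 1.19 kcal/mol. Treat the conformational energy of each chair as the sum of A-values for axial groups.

C1 and C2 have opposite parity, so for the trans isomer the two substituents are e,e in one chair and a,a in the other.
Chair I (vinyl axial, acetyl axial): E = 2.72 kcal/mol.
Chair II (vinyl equatorial, acetyl equatorial): E = 0.00 kcal/mol.
Chair I is the less stable (higher-energy) conformer, and in that chair the vinyl group is axial.

axial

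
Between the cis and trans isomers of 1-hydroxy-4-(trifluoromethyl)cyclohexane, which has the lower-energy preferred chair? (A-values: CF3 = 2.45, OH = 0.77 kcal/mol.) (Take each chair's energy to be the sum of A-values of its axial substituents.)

At 1,4 positions (parity opposite): cis → (a,e or e,a); trans → (e,e or a,a).
Best chair for cis: E = 0.77 kcal/mol; best chair for trans: E = 0.00 kcal/mol.
The trans isomer is lower by 0.77 kcal/mol.

trans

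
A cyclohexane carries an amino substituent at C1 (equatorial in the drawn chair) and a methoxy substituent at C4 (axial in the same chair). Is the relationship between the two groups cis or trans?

cis

C1 and C4 have opposite parity, so their axial bonds point in opposite directions.
With opposite-parity carbons, two substituents on the same face are one axial and one equatorial; opposite faces give both axial or both equatorial.
Here the groups are equatorial/axial → same face → cis.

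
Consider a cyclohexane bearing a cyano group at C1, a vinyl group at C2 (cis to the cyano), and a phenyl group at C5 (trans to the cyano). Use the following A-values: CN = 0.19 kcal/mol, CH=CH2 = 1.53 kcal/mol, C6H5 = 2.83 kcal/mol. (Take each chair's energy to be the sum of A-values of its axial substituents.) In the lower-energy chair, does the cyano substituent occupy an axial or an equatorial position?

axial

Chair I (cyano axial, vinyl equatorial, phenyl equatorial): E = 0.19 kcal/mol.
Chair II (cyano equatorial, vinyl axial, phenyl axial): E = 4.36 kcal/mol.
Chair I is the more stable (lower-energy) conformer, and in that chair the cyano group is axial.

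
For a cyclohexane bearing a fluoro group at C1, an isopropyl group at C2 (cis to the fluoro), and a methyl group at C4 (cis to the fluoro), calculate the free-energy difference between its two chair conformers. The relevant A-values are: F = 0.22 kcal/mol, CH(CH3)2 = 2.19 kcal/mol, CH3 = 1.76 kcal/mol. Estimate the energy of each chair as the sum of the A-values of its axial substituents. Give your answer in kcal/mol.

3.73 kcal/mol

Chair I (fluoro axial, isopropyl equatorial, methyl equatorial): E = 0.22 kcal/mol.
Chair II (fluoro equatorial, isopropyl axial, methyl axial): E = 3.95 kcal/mol.
ΔE = 3.95 − 0.22 = 3.73 kcal/mol; chair I is more stable.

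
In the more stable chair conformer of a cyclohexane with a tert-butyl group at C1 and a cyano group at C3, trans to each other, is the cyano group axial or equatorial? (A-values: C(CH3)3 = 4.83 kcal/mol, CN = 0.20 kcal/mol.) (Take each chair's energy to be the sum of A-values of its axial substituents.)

C1 and C3 have the same parity, so for the trans isomer the two substituents are one axial and one equatorial in each chair.
Chair I (tert-butyl axial, cyano equatorial): E = 4.83 kcal/mol.
Chair II (tert-butyl equatorial, cyano axial): E = 0.20 kcal/mol.
Chair II is the more stable (lower-energy) conformer, and in that chair the cyano group is axial.

axial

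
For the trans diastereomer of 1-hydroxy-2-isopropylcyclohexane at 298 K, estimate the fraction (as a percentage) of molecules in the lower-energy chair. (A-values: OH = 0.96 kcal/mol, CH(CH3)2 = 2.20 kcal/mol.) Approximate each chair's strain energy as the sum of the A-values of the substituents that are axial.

C1 and C2 have opposite parity, so for the trans isomer the two substituents are e,e in one chair and a,a in the other.
Chair I (hydroxyl axial, isopropyl axial): E = 3.16 kcal/mol; chair II (hydroxyl equatorial, isopropyl equatorial): E = 0.00 kcal/mol.
ΔG = 3.16 kcal/mol between the two chairs.
K = exp(ΔG/RT) with R = 1.987×10⁻³ kcal mol⁻¹ K⁻¹ and T = 298 K gives K ≈ 208.
Fraction in the lower-energy chair = K/(K+1) = 99.5%.

99.5%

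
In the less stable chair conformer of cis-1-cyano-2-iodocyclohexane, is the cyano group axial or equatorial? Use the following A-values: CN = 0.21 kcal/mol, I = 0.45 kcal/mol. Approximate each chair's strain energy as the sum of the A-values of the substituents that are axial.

C1 and C2 have opposite parity, so for the cis isomer the two substituents are one axial and one equatorial in each chair.
Chair I (cyano axial, iodo equatorial): E = 0.21 kcal/mol.
Chair II (cyano equatorial, iodo axial): E = 0.45 kcal/mol.
Chair II is the less stable (higher-energy) conformer, and in that chair the cyano group is equatorial.

equatorial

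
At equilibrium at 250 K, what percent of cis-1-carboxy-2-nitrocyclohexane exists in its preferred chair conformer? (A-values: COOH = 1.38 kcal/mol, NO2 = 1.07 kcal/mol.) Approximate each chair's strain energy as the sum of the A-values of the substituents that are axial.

65.1%

C1 and C2 have opposite parity, so for the cis isomer the two substituents are one axial and one equatorial in each chair.
Chair I (carboxyl axial, nitro equatorial): E = 1.38 kcal/mol; chair II (carboxyl equatorial, nitro axial): E = 1.07 kcal/mol.
ΔG = 0.31 kcal/mol between the two chairs.
K = exp(ΔG/RT) with R = 1.987×10⁻³ kcal mol⁻¹ K⁻¹ and T = 250 K gives K ≈ 1.87.
Fraction in the lower-energy chair = K/(K+1) = 65.1%.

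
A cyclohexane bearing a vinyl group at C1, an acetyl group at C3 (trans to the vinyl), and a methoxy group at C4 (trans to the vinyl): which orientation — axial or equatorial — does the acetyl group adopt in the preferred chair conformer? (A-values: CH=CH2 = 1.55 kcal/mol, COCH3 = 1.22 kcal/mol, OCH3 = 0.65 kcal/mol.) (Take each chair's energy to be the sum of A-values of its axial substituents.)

Chair I (vinyl axial, acetyl equatorial, methoxy axial): E = 2.20 kcal/mol.
Chair II (vinyl equatorial, acetyl axial, methoxy equatorial): E = 1.22 kcal/mol.
Chair II is the more stable (lower-energy) conformer, and in that chair the acetyl group is axial.

axial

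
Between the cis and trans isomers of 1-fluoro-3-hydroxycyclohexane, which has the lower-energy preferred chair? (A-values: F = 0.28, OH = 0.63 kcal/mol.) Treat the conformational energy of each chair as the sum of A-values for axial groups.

At 1,3 positions (parity same): cis → (e,e or a,a); trans → (a,e or e,a).
Best chair for cis: E = 0.00 kcal/mol; best chair for trans: E = 0.28 kcal/mol.
The cis isomer is lower by 0.28 kcal/mol.

cis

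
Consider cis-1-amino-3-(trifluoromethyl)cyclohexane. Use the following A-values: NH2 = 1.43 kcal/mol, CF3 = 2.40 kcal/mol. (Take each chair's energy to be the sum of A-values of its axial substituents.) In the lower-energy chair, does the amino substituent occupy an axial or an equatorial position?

equatorial

C1 and C3 have the same parity, so for the cis isomer the two substituents are e,e in one chair and a,a in the other.
Chair I (amino axial, trifluoromethyl axial): E = 3.83 kcal/mol.
Chair II (amino equatorial, trifluoromethyl equatorial): E = 0.00 kcal/mol.
Chair II is the more stable (lower-energy) conformer, and in that chair the amino group is equatorial.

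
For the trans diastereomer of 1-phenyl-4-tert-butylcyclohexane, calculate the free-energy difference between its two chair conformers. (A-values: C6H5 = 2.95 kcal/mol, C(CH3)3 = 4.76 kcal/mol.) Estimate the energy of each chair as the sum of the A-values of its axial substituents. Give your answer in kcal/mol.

7.71 kcal/mol

C1 and C4 have opposite parity, so for the trans isomer the two substituents are e,e in one chair and a,a in the other.
Chair I (phenyl axial, tert-butyl axial): E = 7.71 kcal/mol.
Chair II (phenyl equatorial, tert-butyl equatorial): E = 0.00 kcal/mol.
ΔE = 7.71 − 0.00 = 7.71 kcal/mol; chair II is more stable.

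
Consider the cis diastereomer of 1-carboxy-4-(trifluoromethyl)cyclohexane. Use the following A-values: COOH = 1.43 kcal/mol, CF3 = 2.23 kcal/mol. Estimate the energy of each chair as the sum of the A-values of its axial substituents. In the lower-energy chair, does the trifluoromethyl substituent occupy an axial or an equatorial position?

C1 and C4 have opposite parity, so for the cis isomer the two substituents are one axial and one equatorial in each chair.
Chair I (carboxyl axial, trifluoromethyl equatorial): E = 1.43 kcal/mol.
Chair II (carboxyl equatorial, trifluoromethyl axial): E = 2.23 kcal/mol.
Chair I is the more stable (lower-energy) conformer, and in that chair the trifluoromethyl group is equatorial.

equatorial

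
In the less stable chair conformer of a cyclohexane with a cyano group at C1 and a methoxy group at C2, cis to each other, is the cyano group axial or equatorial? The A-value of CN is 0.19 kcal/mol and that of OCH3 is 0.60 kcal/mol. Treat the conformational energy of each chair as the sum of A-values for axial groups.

C1 and C2 have opposite parity, so for the cis isomer the two substituents are one axial and one equatorial in each chair.
Chair I (cyano axial, methoxy equatorial): E = 0.19 kcal/mol.
Chair II (cyano equatorial, methoxy axial): E = 0.60 kcal/mol.
Chair II is the less stable (higher-energy) conformer, and in that chair the cyano group is equatorial.

equatorial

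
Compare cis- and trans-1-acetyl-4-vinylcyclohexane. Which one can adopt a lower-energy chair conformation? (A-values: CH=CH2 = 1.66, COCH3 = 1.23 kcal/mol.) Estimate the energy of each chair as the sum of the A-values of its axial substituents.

trans

At 1,4 positions (parity opposite): cis → (a,e or e,a); trans → (e,e or a,a).
Best chair for cis: E = 1.23 kcal/mol; best chair for trans: E = 0.00 kcal/mol.
The trans isomer is lower by 1.23 kcal/mol.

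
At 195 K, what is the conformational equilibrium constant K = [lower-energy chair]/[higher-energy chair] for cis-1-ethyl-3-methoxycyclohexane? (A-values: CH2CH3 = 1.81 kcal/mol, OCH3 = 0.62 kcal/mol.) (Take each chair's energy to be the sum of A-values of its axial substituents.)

C1 and C3 have the same parity, so for the cis isomer the two substituents are e,e in one chair and a,a in the other.
Chair I (ethyl axial, methoxy axial): E = 2.43 kcal/mol; chair II (ethyl equatorial, methoxy equatorial): E = 0.00 kcal/mol.
ΔG = 2.43 kcal/mol between the two chairs.
K = exp(ΔG/RT) with R = 1.987×10⁻³ kcal mol⁻¹ K⁻¹ and T = 195 K gives K ≈ 529.

K ≈ 529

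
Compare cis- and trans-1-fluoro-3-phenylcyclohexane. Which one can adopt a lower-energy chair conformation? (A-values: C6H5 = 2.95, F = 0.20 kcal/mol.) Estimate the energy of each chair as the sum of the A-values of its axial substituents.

cis

At 1,3 positions (parity same): cis → (e,e or a,a); trans → (a,e or e,a).
Best chair for cis: E = 0.00 kcal/mol; best chair for trans: E = 0.20 kcal/mol.
The cis isomer is lower by 0.20 kcal/mol.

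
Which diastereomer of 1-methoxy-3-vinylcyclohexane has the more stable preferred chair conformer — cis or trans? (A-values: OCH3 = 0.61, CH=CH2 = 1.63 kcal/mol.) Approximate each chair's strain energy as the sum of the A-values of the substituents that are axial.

cis

At 1,3 positions (parity same): cis → (e,e or a,a); trans → (a,e or e,a).
Best chair for cis: E = 0.00 kcal/mol; best chair for trans: E = 0.61 kcal/mol.
The cis isomer is lower by 0.61 kcal/mol.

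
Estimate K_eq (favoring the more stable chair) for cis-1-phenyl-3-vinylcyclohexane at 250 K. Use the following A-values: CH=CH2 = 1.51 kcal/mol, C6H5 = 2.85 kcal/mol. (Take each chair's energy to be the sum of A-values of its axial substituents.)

C1 and C3 have the same parity, so for the cis isomer the two substituents are e,e in one chair and a,a in the other.
Chair I (vinyl axial, phenyl axial): E = 4.36 kcal/mol; chair II (vinyl equatorial, phenyl equatorial): E = 0.00 kcal/mol.
ΔG = 4.36 kcal/mol between the two chairs.
K = exp(ΔG/RT) with R = 1.987×10⁻³ kcal mol⁻¹ K⁻¹ and T = 250 K gives K ≈ 6.48e+03.

K ≈ 6484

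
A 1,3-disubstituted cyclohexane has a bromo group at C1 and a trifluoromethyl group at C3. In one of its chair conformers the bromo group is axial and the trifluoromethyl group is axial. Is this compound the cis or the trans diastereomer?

C1 and C3 have the same parity, so their axial bonds point in the same direction.
With same-parity carbons, two substituents on the same face are both axial or both equatorial; opposite faces give one of each.
Here the groups are axial/axial → same face → cis.

cis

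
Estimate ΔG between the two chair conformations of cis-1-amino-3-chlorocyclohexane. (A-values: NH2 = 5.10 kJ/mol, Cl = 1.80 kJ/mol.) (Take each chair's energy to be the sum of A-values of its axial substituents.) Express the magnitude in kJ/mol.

6.90 kJ/mol

C1 and C3 have the same parity, so for the cis isomer the two substituents are e,e in one chair and a,a in the other.
Chair I (amino axial, chloro axial): E = 6.90 kJ/mol.
Chair II (amino equatorial, chloro equatorial): E = 0.00 kJ/mol.
ΔE = 6.90 − 0.00 = 6.90 kJ/mol; chair II is more stable.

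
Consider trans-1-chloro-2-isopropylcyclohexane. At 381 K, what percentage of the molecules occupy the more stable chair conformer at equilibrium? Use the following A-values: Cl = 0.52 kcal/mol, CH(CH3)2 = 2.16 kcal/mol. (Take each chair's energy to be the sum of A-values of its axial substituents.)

C1 and C2 have opposite parity, so for the trans isomer the two substituents are e,e in one chair and a,a in the other.
Chair I (chloro axial, isopropyl axial): E = 2.68 kcal/mol; chair II (chloro equatorial, isopropyl equatorial): E = 0.00 kcal/mol.
ΔG = 2.68 kcal/mol between the two chairs.
K = exp(ΔG/RT) with R = 1.987×10⁻³ kcal mol⁻¹ K⁻¹ and T = 381 K gives K ≈ 34.5.
Fraction in the lower-energy chair = K/(K+1) = 97.2%.

97.2%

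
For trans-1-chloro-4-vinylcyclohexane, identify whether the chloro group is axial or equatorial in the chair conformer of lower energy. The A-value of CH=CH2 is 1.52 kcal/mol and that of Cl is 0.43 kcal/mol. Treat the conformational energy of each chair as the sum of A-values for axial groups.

equatorial

C1 and C4 have opposite parity, so for the trans isomer the two substituents are e,e in one chair and a,a in the other.
Chair I (vinyl axial, chloro axial): E = 1.95 kcal/mol.
Chair II (vinyl equatorial, chloro equatorial): E = 0.00 kcal/mol.
Chair II is the more stable (lower-energy) conformer, and in that chair the chloro group is equatorial.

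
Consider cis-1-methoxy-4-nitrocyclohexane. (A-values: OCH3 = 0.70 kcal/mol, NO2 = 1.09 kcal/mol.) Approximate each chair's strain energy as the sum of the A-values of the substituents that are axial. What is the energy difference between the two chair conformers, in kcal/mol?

C1 and C4 have opposite parity, so for the cis isomer the two substituents are one axial and one equatorial in each chair.
Chair I (methoxy axial, nitro equatorial): E = 0.70 kcal/mol.
Chair II (methoxy equatorial, nitro axial): E = 1.09 kcal/mol.
ΔE = 1.09 − 0.70 = 0.39 kcal/mol; chair I is more stable.

0.39 kcal/mol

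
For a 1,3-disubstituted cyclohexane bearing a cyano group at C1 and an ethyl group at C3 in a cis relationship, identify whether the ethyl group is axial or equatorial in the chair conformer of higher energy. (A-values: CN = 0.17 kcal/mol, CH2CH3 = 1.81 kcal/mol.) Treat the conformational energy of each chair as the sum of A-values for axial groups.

axial

C1 and C3 have the same parity, so for the cis isomer the two substituents are e,e in one chair and a,a in the other.
Chair I (cyano axial, ethyl axial): E = 1.98 kcal/mol.
Chair II (cyano equatorial, ethyl equatorial): E = 0.00 kcal/mol.
Chair I is the less stable (higher-energy) conformer, and in that chair the ethyl group is axial.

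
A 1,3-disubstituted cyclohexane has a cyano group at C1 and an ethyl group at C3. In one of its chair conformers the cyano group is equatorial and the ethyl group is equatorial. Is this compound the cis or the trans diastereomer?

cis

C1 and C3 have the same parity, so their axial bonds point in the same direction.
With same-parity carbons, two substituents on the same face are both axial or both equatorial; opposite faces give one of each.
Here the groups are equatorial/equatorial → same face → cis.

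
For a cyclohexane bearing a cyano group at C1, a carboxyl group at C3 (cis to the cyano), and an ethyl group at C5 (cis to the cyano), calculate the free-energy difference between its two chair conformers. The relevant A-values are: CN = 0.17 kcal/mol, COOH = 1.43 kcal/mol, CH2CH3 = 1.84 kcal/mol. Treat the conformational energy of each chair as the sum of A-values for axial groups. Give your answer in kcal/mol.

3.44 kcal/mol

Chair I (cyano axial, carboxyl axial, ethyl axial): E = 3.44 kcal/mol.
Chair II (cyano equatorial, carboxyl equatorial, ethyl equatorial): E = 0.00 kcal/mol.
ΔE = 3.44 − 0.00 = 3.44 kcal/mol; chair II is more stable.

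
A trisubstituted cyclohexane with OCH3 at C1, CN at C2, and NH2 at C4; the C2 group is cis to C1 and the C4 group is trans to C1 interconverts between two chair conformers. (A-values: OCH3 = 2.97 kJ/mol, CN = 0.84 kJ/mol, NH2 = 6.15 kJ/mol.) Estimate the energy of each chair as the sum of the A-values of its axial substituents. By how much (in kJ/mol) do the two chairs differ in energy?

Chair I (methoxy axial, cyano equatorial, amino axial): E = 9.12 kJ/mol.
Chair II (methoxy equatorial, cyano axial, amino equatorial): E = 0.84 kJ/mol.
ΔE = 9.12 − 0.84 = 8.28 kJ/mol; chair II is more stable.

8.28 kJ/mol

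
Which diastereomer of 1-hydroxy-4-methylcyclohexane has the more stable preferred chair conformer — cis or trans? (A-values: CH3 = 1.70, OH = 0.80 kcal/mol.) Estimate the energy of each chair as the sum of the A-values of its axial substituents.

At 1,4 positions (parity opposite): cis → (a,e or e,a); trans → (e,e or a,a).
Best chair for cis: E = 0.80 kcal/mol; best chair for trans: E = 0.00 kcal/mol.
The trans isomer is lower by 0.80 kcal/mol.

trans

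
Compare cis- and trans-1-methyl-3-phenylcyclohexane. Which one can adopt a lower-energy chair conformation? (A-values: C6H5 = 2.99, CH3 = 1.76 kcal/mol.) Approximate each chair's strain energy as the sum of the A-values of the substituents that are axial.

At 1,3 positions (parity same): cis → (e,e or a,a); trans → (a,e or e,a).
Best chair for cis: E = 0.00 kcal/mol; best chair for trans: E = 1.76 kcal/mol.
The cis isomer is lower by 1.76 kcal/mol.

cis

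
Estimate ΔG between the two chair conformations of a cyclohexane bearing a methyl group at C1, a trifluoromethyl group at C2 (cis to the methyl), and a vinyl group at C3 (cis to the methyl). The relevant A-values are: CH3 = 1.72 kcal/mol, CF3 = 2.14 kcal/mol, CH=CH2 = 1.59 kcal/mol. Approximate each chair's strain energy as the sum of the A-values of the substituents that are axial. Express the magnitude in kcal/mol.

1.17 kcal/mol

Chair I (methyl axial, trifluoromethyl equatorial, vinyl axial): E = 3.31 kcal/mol.
Chair II (methyl equatorial, trifluoromethyl axial, vinyl equatorial): E = 2.14 kcal/mol.
ΔE = 3.31 − 2.14 = 1.17 kcal/mol; chair II is more stable.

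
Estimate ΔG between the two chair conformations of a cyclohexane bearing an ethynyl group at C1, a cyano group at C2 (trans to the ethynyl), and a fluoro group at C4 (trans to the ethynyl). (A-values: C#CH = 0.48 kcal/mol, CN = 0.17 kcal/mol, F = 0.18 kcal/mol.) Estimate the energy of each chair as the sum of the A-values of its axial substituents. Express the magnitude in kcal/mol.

Chair I (ethynyl axial, cyano axial, fluoro axial): E = 0.83 kcal/mol.
Chair II (ethynyl equatorial, cyano equatorial, fluoro equatorial): E = 0.00 kcal/mol.
ΔE = 0.83 − 0.00 = 0.83 kcal/mol; chair II is more stable.

0.83 kcal/mol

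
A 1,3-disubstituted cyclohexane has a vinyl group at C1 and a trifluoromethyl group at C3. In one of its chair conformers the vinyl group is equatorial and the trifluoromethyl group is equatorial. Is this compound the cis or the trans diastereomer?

C1 and C3 have the same parity, so their axial bonds point in the same direction.
With same-parity carbons, two substituents on the same face are both axial or both equatorial; opposite faces give one of each.
Here the groups are equatorial/equatorial → same face → cis.

cis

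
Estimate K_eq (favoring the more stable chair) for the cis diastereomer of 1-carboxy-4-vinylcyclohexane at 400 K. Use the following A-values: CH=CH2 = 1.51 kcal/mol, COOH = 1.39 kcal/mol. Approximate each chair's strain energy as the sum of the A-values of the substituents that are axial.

C1 and C4 have opposite parity, so for the cis isomer the two substituents are one axial and one equatorial in each chair.
Chair I (vinyl axial, carboxyl equatorial): E = 1.51 kcal/mol; chair II (vinyl equatorial, carboxyl axial): E = 1.39 kcal/mol.
ΔG = 0.12 kcal/mol between the two chairs.
K = exp(ΔG/RT) with R = 1.987×10⁻³ kcal mol⁻¹ K⁻¹ and T = 400 K gives K ≈ 1.16.

K ≈ 1.16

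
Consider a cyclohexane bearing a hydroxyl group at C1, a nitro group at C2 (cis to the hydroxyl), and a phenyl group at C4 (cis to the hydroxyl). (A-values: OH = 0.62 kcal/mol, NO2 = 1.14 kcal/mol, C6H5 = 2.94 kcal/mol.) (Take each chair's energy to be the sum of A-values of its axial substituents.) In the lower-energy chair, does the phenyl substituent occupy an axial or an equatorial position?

Chair I (hydroxyl axial, nitro equatorial, phenyl equatorial): E = 0.62 kcal/mol.
Chair II (hydroxyl equatorial, nitro axial, phenyl axial): E = 4.08 kcal/mol.
Chair I is the more stable (lower-energy) conformer, and in that chair the phenyl group is equatorial.

equatorial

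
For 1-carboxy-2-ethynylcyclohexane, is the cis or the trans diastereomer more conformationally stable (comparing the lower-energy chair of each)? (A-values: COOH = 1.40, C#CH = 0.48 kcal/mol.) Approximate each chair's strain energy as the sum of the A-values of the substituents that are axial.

trans

At 1,2 positions (parity opposite): cis → (a,e or e,a); trans → (e,e or a,a).
Best chair for cis: E = 0.48 kcal/mol; best chair for trans: E = 0.00 kcal/mol.
The trans isomer is lower by 0.48 kcal/mol.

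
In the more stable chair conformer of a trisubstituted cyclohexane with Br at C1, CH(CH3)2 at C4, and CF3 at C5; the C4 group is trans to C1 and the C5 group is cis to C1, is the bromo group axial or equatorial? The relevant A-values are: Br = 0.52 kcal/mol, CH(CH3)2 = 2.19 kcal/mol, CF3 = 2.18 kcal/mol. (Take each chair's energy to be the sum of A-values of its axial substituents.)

equatorial

Chair I (bromo axial, isopropyl axial, trifluoromethyl axial): E = 4.89 kcal/mol.
Chair II (bromo equatorial, isopropyl equatorial, trifluoromethyl equatorial): E = 0.00 kcal/mol.
Chair II is the more stable (lower-energy) conformer, and in that chair the bromo group is equatorial.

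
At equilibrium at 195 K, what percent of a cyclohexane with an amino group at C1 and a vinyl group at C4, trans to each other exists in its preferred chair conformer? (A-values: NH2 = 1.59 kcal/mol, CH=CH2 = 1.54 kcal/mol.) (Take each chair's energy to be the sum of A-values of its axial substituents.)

C1 and C4 have opposite parity, so for the trans isomer the two substituents are e,e in one chair and a,a in the other.
Chair I (amino axial, vinyl axial): E = 3.13 kcal/mol; chair II (amino equatorial, vinyl equatorial): E = 0.00 kcal/mol.
ΔG = 3.13 kcal/mol between the two chairs.
K = exp(ΔG/RT) with R = 1.987×10⁻³ kcal mol⁻¹ K⁻¹ and T = 195 K gives K ≈ 3.22e+03.
Fraction in the lower-energy chair = K/(K+1) = 100.0%.

100.0%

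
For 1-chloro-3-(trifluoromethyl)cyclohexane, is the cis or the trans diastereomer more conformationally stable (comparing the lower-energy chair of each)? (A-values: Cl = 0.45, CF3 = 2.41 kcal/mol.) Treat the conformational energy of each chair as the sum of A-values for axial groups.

At 1,3 positions (parity same): cis → (e,e or a,a); trans → (a,e or e,a).
Best chair for cis: E = 0.00 kcal/mol; best chair for trans: E = 0.45 kcal/mol.
The cis isomer is lower by 0.45 kcal/mol.

cis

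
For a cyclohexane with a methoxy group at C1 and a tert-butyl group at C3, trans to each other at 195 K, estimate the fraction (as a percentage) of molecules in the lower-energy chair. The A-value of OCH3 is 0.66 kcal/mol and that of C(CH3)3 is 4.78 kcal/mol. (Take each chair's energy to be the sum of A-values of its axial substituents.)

100.0%

C1 and C3 have the same parity, so for the trans isomer the two substituents are one axial and one equatorial in each chair.
Chair I (methoxy axial, tert-butyl equatorial): E = 0.66 kcal/mol; chair II (methoxy equatorial, tert-butyl axial): E = 4.78 kcal/mol.
ΔG = 4.12 kcal/mol between the two chairs.
K = exp(ΔG/RT) with R = 1.987×10⁻³ kcal mol⁻¹ K⁻¹ and T = 195 K gives K ≈ 4.15e+04.
Fraction in the lower-energy chair = K/(K+1) = 100.0%.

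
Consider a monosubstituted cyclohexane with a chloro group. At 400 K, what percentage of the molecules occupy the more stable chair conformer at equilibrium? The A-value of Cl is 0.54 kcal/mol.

66.4%

One chair has the chloro group axial (E = 0.54 kcal/mol) and the other has it equatorial (E = 0).
ΔG = 0.54 kcal/mol between the two chairs.
K = exp(ΔG/RT) with R = 1.987×10⁻³ kcal mol⁻¹ K⁻¹ and T = 400 K gives K ≈ 1.97.
Fraction in the lower-energy chair = K/(K+1) = 66.4%.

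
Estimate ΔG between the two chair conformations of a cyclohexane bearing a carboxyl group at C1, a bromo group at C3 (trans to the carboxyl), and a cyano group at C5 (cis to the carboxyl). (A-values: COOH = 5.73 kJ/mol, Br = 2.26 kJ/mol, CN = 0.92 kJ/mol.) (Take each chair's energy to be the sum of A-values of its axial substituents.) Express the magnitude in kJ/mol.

4.39 kJ/mol

Chair I (carboxyl axial, bromo equatorial, cyano axial): E = 6.65 kJ/mol.
Chair II (carboxyl equatorial, bromo axial, cyano equatorial): E = 2.26 kJ/mol.
ΔE = 6.65 − 2.26 = 4.39 kJ/mol; chair II is more stable.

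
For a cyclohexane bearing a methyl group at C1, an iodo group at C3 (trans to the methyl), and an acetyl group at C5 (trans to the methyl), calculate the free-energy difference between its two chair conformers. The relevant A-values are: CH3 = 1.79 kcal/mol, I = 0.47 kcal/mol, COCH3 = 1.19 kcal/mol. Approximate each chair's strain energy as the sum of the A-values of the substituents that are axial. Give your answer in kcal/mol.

Chair I (methyl axial, iodo equatorial, acetyl equatorial): E = 1.79 kcal/mol.
Chair II (methyl equatorial, iodo axial, acetyl axial): E = 1.66 kcal/mol.
ΔE = 1.79 − 1.66 = 0.13 kcal/mol; chair II is more stable.

0.13 kcal/mol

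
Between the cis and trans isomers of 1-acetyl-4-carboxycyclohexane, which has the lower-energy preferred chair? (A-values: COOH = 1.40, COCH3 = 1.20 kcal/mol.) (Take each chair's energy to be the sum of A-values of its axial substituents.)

trans

At 1,4 positions (parity opposite): cis → (a,e or e,a); trans → (e,e or a,a).
Best chair for cis: E = 1.20 kcal/mol; best chair for trans: E = 0.00 kcal/mol.
The trans isomer is lower by 1.20 kcal/mol.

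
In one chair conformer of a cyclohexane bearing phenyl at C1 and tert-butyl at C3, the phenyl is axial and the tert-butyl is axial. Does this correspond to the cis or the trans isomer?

cis

C1 and C3 have the same parity, so their axial bonds point in the same direction.
With same-parity carbons, two substituents on the same face are both axial or both equatorial; opposite faces give one of each.
Here the groups are axial/axial → same face → cis.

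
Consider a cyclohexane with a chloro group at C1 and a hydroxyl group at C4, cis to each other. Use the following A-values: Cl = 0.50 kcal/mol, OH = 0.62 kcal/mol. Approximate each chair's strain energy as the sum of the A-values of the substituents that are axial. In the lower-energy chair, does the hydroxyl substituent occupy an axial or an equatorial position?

equatorial

C1 and C4 have opposite parity, so for the cis isomer the two substituents are one axial and one equatorial in each chair.
Chair I (chloro axial, hydroxyl equatorial): E = 0.50 kcal/mol.
Chair II (chloro equatorial, hydroxyl axial): E = 0.62 kcal/mol.
Chair I is the more stable (lower-energy) conformer, and in that chair the hydroxyl group is equatorial.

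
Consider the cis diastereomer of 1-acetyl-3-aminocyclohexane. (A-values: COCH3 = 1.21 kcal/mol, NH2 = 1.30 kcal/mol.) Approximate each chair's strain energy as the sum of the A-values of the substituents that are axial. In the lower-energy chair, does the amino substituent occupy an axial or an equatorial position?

C1 and C3 have the same parity, so for the cis isomer the two substituents are e,e in one chair and a,a in the other.
Chair I (acetyl axial, amino axial): E = 2.51 kcal/mol.
Chair II (acetyl equatorial, amino equatorial): E = 0.00 kcal/mol.
Chair II is the more stable (lower-energy) conformer, and in that chair the amino group is equatorial.

equatorial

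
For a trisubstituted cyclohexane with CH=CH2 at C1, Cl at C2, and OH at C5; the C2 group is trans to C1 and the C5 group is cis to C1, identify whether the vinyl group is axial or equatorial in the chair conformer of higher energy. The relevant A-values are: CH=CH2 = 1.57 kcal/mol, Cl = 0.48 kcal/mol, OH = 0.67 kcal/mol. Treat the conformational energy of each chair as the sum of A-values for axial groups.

axial

Chair I (vinyl axial, chloro axial, hydroxyl axial): E = 2.72 kcal/mol.
Chair II (vinyl equatorial, chloro equatorial, hydroxyl equatorial): E = 0.00 kcal/mol.
Chair I is the less stable (higher-energy) conformer, and in that chair the vinyl group is axial.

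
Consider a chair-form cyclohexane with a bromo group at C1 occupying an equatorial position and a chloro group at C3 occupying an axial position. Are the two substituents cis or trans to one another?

C1 and C3 have the same parity, so their axial bonds point in the same direction.
With same-parity carbons, two substituents on the same face are both axial or both equatorial; opposite faces give one of each.
Here the groups are equatorial/axial → opposite face → trans.

trans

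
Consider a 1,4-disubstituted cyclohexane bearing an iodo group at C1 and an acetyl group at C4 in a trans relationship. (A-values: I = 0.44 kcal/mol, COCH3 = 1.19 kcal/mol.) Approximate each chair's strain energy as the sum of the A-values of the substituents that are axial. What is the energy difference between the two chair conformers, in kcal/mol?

C1 and C4 have opposite parity, so for the trans isomer the two substituents are e,e in one chair and a,a in the other.
Chair I (iodo axial, acetyl axial): E = 1.63 kcal/mol.
Chair II (iodo equatorial, acetyl equatorial): E = 0.00 kcal/mol.
ΔE = 1.63 − 0.00 = 1.63 kcal/mol; chair II is more stable.

1.63 kcal/mol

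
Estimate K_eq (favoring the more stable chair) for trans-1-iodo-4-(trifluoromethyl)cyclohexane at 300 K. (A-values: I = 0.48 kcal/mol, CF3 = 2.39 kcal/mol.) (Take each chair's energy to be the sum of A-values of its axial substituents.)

K ≈ 123

C1 and C4 have opposite parity, so for the trans isomer the two substituents are e,e in one chair and a,a in the other.
Chair I (iodo axial, trifluoromethyl axial): E = 2.87 kcal/mol; chair II (iodo equatorial, trifluoromethyl equatorial): E = 0.00 kcal/mol.
ΔG = 2.87 kcal/mol between the two chairs.
K = exp(ΔG/RT) with R = 1.987×10⁻³ kcal mol⁻¹ K⁻¹ and T = 300 K gives K ≈ 123.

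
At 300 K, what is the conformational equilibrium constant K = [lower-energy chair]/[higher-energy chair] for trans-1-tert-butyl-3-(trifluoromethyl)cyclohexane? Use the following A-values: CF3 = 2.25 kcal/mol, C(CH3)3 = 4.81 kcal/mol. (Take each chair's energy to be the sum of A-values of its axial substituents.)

C1 and C3 have the same parity, so for the trans isomer the two substituents are one axial and one equatorial in each chair.
Chair I (trifluoromethyl axial, tert-butyl equatorial): E = 2.25 kcal/mol; chair II (trifluoromethyl equatorial, tert-butyl axial): E = 4.81 kcal/mol.
ΔG = 2.56 kcal/mol between the two chairs.
K = exp(ΔG/RT) with R = 1.987×10⁻³ kcal mol⁻¹ K⁻¹ and T = 300 K gives K ≈ 73.3.

K ≈ 73.3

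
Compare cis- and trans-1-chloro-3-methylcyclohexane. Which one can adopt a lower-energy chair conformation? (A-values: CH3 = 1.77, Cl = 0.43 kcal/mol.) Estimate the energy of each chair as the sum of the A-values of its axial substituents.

At 1,3 positions (parity same): cis → (e,e or a,a); trans → (a,e or e,a).
Best chair for cis: E = 0.00 kcal/mol; best chair for trans: E = 0.43 kcal/mol.
The cis isomer is lower by 0.43 kcal/mol.

cis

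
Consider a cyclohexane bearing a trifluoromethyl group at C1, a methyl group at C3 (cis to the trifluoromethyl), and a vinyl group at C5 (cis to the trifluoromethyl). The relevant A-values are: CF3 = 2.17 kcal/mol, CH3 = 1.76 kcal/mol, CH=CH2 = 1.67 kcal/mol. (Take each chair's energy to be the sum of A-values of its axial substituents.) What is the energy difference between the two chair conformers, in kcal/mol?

Chair I (trifluoromethyl axial, methyl axial, vinyl axial): E = 5.60 kcal/mol.
Chair II (trifluoromethyl equatorial, methyl equatorial, vinyl equatorial): E = 0.00 kcal/mol.
ΔE = 5.60 − 0.00 = 5.60 kcal/mol; chair II is more stable.

5.60 kcal/mol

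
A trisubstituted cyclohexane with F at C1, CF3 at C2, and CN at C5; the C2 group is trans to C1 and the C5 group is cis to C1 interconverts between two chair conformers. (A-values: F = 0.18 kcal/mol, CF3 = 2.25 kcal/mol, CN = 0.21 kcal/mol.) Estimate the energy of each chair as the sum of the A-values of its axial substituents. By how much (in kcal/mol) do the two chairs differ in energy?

Chair I (fluoro axial, trifluoromethyl axial, cyano axial): E = 2.64 kcal/mol.
Chair II (fluoro equatorial, trifluoromethyl equatorial, cyano equatorial): E = 0.00 kcal/mol.
ΔE = 2.64 − 0.00 = 2.64 kcal/mol; chair II is more stable.

2.64 kcal/mol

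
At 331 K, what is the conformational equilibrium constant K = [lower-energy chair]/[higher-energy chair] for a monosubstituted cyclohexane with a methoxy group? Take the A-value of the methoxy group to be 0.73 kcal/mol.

K ≈ 3.03

One chair has the methoxy group axial (E = 0.73 kcal/mol) and the other has it equatorial (E = 0).
ΔG = 0.73 kcal/mol between the two chairs.
K = exp(ΔG/RT) with R = 1.987×10⁻³ kcal mol⁻¹ K⁻¹ and T = 331 K gives K ≈ 3.03.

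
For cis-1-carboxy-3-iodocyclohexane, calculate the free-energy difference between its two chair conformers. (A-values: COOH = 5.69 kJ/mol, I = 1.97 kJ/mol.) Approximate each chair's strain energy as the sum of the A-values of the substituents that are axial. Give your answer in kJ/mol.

7.66 kJ/mol

C1 and C3 have the same parity, so for the cis isomer the two substituents are e,e in one chair and a,a in the other.
Chair I (carboxyl axial, iodo axial): E = 7.66 kJ/mol.
Chair II (carboxyl equatorial, iodo equatorial): E = 0.00 kJ/mol.
ΔE = 7.66 − 0.00 = 7.66 kJ/mol; chair II is more stable.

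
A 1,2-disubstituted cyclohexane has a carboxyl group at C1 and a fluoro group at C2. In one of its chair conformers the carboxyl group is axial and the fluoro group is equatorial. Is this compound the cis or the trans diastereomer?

cis

C1 and C2 have opposite parity, so their axial bonds point in opposite directions.
With opposite-parity carbons, two substituents on the same face are one axial and one equatorial; opposite faces give both axial or both equatorial.
Here the groups are axial/equatorial → same face → cis.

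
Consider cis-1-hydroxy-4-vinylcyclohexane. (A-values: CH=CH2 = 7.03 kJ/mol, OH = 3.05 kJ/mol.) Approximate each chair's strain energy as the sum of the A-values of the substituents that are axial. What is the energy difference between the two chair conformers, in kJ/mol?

C1 and C4 have opposite parity, so for the cis isomer the two substituents are one axial and one equatorial in each chair.
Chair I (vinyl axial, hydroxyl equatorial): E = 7.03 kJ/mol.
Chair II (vinyl equatorial, hydroxyl axial): E = 3.05 kJ/mol.
ΔE = 7.03 − 3.05 = 3.98 kJ/mol; chair II is more stable.

3.98 kJ/mol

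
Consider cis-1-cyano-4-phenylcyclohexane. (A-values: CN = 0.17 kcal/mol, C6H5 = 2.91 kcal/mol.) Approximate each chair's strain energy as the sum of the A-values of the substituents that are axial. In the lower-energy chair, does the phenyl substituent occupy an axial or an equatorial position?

C1 and C4 have opposite parity, so for the cis isomer the two substituents are one axial and one equatorial in each chair.
Chair I (cyano axial, phenyl equatorial): E = 0.17 kcal/mol.
Chair II (cyano equatorial, phenyl axial): E = 2.91 kcal/mol.
Chair I is the more stable (lower-energy) conformer, and in that chair the phenyl group is equatorial.

equatorial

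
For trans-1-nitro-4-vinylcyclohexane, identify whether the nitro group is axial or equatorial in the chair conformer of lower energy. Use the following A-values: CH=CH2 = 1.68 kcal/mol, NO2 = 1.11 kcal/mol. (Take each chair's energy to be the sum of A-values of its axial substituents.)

equatorial

C1 and C4 have opposite parity, so for the trans isomer the two substituents are e,e in one chair and a,a in the other.
Chair I (vinyl axial, nitro axial): E = 2.79 kcal/mol.
Chair II (vinyl equatorial, nitro equatorial): E = 0.00 kcal/mol.
Chair II is the more stable (lower-energy) conformer, and in that chair the nitro group is equatorial.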